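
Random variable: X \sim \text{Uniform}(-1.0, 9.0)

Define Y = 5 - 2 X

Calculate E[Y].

For Y = -2X + 5:
E[Y] = -2 * E[X] + 5
E[X] = (-1 + 9)/2 = 4
E[Y] = -2 * 4 + 5 = -3

-3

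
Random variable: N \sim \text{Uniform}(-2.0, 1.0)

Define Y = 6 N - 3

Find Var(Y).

For Y = aN + b: Var(Y) = a² * Var(N)
Var(N) = (1 + 2)^2/12 = 0.75
Var(Y) = 6² * 0.75 = 36 * 0.75 = 27

27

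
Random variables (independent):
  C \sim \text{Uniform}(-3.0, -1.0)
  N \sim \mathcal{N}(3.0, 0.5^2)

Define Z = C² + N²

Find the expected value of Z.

E[Z] = E[C²] + E[N²]
E[C²] = Var(C) + E[C]² = 0.33333333 + 4 = 4.3333333
E[N²] = Var(N) + E[N]² = 0.25 + 9 = 9.25
E[Z] = 4.3333333 + 9.25 = 13.583333

13.583333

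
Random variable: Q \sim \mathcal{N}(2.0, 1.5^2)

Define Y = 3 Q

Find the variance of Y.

For Y = aQ + b: Var(Y) = a² * Var(Q)
Var(Q) = 1.5^2 = 2.25
Var(Y) = 3² * 2.25 = 9 * 2.25 = 20.25

20.25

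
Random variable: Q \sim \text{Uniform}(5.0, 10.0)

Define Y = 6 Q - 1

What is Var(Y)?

For Y = aQ + b: Var(Y) = a² * Var(Q)
Var(Q) = (10 - 5)^2/12 = 2.0833333
Var(Y) = 6² * 2.0833333 = 36 * 2.0833333 = 75

75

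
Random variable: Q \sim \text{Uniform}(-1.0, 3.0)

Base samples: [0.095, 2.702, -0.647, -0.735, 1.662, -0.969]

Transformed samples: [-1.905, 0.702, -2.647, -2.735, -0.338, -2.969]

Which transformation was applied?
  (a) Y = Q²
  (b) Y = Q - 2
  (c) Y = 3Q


Checking option (b) Y = Q - 2:
  Q = 0.095 -> Y = -1.905 ✓
  Q = 2.702 -> Y = 0.702 ✓
  Q = -0.647 -> Y = -2.647 ✓
All samples match this transformation.

(b) Q - 2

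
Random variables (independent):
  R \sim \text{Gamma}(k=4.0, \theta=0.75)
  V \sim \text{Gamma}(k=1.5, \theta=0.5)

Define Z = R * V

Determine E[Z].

For independent RVs: E[XY] = E[X]*E[Y]
E[R] = 3
E[V] = 0.75
E[Z] = 3 * 0.75 = 2.25

2.25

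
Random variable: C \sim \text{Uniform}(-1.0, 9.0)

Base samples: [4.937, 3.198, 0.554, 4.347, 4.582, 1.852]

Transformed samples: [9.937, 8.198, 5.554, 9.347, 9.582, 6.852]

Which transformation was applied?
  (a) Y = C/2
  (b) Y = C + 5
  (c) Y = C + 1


Checking option (b) Y = C + 5:
  C = 4.937 -> Y = 9.937 ✓
  C = 3.198 -> Y = 8.198 ✓
  C = 0.554 -> Y = 5.554 ✓
All samples match this transformation.

(b) C + 5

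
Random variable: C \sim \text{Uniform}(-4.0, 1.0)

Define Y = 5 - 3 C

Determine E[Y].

For Y = -3C + 5:
E[Y] = -3 * E[C] + 5
E[C] = (-4 + 1)/2 = -1.5
E[Y] = -3 * (-1.5) + 5 = 9.5

9.5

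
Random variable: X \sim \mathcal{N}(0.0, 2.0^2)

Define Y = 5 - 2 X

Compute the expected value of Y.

For Y = -2X + 5:
E[Y] = -2 * E[X] + 5
E[X] = 0.0 = 0
E[Y] = -2 * 0 + 5 = 5

5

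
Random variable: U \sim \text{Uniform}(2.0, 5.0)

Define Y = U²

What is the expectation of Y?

Using E[X²] = Var(X) + (E[X])²:
E[U] = 3.5
Var(U) = (5 - 2)^2/12 = 0.75
E[U²] = 0.75 + 3.5² = 0.75 + 12.25 = 13

13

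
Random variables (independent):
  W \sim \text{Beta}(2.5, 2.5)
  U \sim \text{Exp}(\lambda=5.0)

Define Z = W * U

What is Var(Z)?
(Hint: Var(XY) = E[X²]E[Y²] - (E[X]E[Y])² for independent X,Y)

Var(XY) = E[X²]E[Y²] - (E[X]E[Y])²
E[W] = 0.5, Var(W) = 0.041666667
E[U] = 0.2, Var(U) = 0.04
E[W²] = 0.041666667 + 0.5² = 0.29166667
E[U²] = 0.04 + 0.2² = 0.08
Var(Z) = 0.29166667*0.08 - (0.5*0.2)²
= 0.023333333 - 0.01 = 0.013333333

0.013333333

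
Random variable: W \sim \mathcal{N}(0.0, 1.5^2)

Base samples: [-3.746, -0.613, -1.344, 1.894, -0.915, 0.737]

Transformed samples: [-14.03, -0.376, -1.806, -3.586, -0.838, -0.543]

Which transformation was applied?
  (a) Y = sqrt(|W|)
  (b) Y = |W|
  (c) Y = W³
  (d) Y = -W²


Checking option (d) Y = -W²:
  W = -3.746 -> Y = -14.03 ✓
  W = -0.613 -> Y = -0.376 ✓
  W = -1.344 -> Y = -1.806 ✓
All samples match this transformation.

(d) -W²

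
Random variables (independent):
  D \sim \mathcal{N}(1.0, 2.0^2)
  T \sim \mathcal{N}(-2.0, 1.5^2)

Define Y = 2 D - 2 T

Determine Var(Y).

For independent RVs: Var(aX + bY) = a²Var(X) + b²Var(Y)
Var(D) = 4
Var(T) = 2.25
Var(Y) = 2²*4 + (-2)²*2.25
= 4*4 + 4*2.25 = 25

25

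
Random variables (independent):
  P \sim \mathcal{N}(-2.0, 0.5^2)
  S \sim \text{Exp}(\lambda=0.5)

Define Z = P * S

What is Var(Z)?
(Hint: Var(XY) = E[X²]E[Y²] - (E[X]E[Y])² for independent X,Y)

Var(XY) = E[X²]E[Y²] - (E[X]E[Y])²
E[P] = -2, Var(P) = 0.25
E[S] = 2, Var(S) = 4
E[P²] = 0.25 + (-2)² = 4.25
E[S²] = 4 + 2² = 8
Var(Z) = 4.25*8 - (-2*2)²
= 34 - 16 = 18

18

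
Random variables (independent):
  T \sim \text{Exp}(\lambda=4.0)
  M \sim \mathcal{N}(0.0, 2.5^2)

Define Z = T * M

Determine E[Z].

For independent RVs: E[XY] = E[X]*E[Y]
E[T] = 0.25
E[M] = 0
E[Z] = 0.25 * 0 = 0

0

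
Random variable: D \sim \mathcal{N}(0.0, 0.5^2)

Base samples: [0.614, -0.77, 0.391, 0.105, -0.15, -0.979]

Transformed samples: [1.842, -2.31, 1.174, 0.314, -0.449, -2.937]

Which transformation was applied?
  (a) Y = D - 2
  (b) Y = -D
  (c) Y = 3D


Checking option (c) Y = 3D:
  D = 0.614 -> Y = 1.842 ✓
  D = -0.77 -> Y = -2.31 ✓
  D = 0.391 -> Y = 1.174 ✓
All samples match this transformation.

(c) 3D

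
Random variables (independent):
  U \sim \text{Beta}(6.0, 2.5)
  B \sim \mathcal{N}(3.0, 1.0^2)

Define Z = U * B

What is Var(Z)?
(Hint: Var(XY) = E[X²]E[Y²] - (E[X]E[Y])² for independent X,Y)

Var(XY) = E[X²]E[Y²] - (E[X]E[Y])²
E[U] = 0.70588235, Var(U) = 0.021853943
E[B] = 3, Var(B) = 1
E[U²] = 0.021853943 + 0.70588235² = 0.52012384
E[B²] = 1 + 3² = 10
Var(Z) = 0.52012384*10 - (0.70588235*3)²
= 5.2012384 - 4.4844291 = 0.71680932

0.71680932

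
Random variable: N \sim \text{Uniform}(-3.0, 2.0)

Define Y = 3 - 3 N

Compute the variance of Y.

For Y = aN + b: Var(Y) = a² * Var(N)
Var(N) = (2 + 3)^2/12 = 2.0833333
Var(Y) = (-3)² * 2.0833333 = 9 * 2.0833333 = 18.75

18.75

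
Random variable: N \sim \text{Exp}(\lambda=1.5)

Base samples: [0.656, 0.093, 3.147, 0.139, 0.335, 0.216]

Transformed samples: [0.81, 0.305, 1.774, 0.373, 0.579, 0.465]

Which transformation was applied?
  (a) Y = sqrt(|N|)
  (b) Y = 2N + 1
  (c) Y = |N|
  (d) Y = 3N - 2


Checking option (a) Y = sqrt(|N|):
  N = 0.656 -> Y = 0.81 ✓
  N = 0.093 -> Y = 0.305 ✓
  N = 3.147 -> Y = 1.774 ✓
All samples match this transformation.

(a) sqrt(|N|)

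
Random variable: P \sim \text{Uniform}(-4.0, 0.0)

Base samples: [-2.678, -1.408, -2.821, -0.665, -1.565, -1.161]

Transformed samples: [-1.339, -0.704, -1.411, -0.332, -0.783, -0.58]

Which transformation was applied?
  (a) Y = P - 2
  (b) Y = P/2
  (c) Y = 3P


Checking option (b) Y = P/2:
  P = -2.678 -> Y = -1.339 ✓
  P = -1.408 -> Y = -0.704 ✓
  P = -2.821 -> Y = -1.411 ✓
All samples match this transformation.

(b) P/2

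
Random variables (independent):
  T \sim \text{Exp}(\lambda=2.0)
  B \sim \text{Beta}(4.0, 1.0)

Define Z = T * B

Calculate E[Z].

For independent RVs: E[XY] = E[X]*E[Y]
E[T] = 0.5
E[B] = 0.8
E[Z] = 0.5 * 0.8 = 0.4

0.4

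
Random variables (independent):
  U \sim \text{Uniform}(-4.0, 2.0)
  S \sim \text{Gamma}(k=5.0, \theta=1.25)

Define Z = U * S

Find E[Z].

For independent RVs: E[XY] = E[X]*E[Y]
E[U] = -1
E[S] = 6.25
E[Z] = -1 * 6.25 = -6.25

-6.25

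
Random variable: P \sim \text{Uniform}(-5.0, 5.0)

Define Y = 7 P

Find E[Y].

For Y = 7P:
E[Y] = 7 * E[P]
E[P] = (-5 + 5)/2 = 0
E[Y] = 7 * 0 = 0

0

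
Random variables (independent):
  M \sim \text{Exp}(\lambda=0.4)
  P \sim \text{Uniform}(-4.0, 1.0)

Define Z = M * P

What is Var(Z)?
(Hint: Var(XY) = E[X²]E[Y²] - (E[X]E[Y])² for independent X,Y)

Var(XY) = E[X²]E[Y²] - (E[X]E[Y])²
E[M] = 2.5, Var(M) = 6.25
E[P] = -1.5, Var(P) = 2.0833333
E[M²] = 6.25 + 2.5² = 12.5
E[P²] = 2.0833333 + (-1.5)² = 4.3333333
Var(Z) = 12.5*4.3333333 - (2.5*(-1.5))²
= 54.166667 - 14.0625 = 40.104167

40.104167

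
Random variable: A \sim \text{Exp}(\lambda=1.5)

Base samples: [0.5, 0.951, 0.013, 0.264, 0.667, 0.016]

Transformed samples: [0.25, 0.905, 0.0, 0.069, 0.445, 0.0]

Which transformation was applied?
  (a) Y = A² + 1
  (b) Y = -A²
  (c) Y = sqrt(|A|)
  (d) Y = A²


Checking option (d) Y = A²:
  A = 0.5 -> Y = 0.25 ✓
  A = 0.951 -> Y = 0.905 ✓
  A = 0.013 -> Y = 0.0 ✓
All samples match this transformation.

(d) A²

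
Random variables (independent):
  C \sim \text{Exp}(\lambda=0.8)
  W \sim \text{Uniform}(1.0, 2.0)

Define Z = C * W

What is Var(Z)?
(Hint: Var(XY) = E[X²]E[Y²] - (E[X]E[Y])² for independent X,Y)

Var(XY) = E[X²]E[Y²] - (E[X]E[Y])²
E[C] = 1.25, Var(C) = 1.5625
E[W] = 1.5, Var(W) = 0.083333333
E[C²] = 1.5625 + 1.25² = 3.125
E[W²] = 0.083333333 + 1.5² = 2.3333333
Var(Z) = 3.125*2.3333333 - (1.25*1.5)²
= 7.2916667 - 3.515625 = 3.7760417

3.7760417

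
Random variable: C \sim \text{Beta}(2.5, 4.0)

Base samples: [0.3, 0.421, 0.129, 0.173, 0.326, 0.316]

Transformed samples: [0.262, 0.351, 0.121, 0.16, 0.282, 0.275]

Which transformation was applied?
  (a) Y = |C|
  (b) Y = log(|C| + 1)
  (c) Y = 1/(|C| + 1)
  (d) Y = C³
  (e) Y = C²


Checking option (b) Y = log(|C| + 1):
  C = 0.3 -> Y = 0.262 ✓
  C = 0.421 -> Y = 0.351 ✓
  C = 0.129 -> Y = 0.121 ✓
All samples match this transformation.

(b) log(|C| + 1)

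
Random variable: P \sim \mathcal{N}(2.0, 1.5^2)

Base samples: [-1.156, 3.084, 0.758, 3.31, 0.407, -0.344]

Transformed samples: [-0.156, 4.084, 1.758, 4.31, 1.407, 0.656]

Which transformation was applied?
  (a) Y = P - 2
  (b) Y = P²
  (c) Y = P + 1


Checking option (c) Y = P + 1:
  P = -1.156 -> Y = -0.156 ✓
  P = 3.084 -> Y = 4.084 ✓
  P = 0.758 -> Y = 1.758 ✓
All samples match this transformation.

(c) P + 1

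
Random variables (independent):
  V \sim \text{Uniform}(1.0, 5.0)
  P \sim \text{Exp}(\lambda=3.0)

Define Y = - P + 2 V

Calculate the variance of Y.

For independent RVs: Var(aX + bY) = a²Var(X) + b²Var(Y)
Var(V) = 1.3333333
Var(P) = 0.11111111
Var(Y) = 2²*1.3333333 + (-1)²*0.11111111
= 4*1.3333333 + 1*0.11111111 = 5.4444444

5.4444444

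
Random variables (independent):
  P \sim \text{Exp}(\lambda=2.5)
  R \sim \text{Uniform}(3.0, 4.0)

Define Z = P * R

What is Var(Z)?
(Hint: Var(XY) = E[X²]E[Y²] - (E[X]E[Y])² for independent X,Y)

Var(XY) = E[X²]E[Y²] - (E[X]E[Y])²
E[P] = 0.4, Var(P) = 0.16
E[R] = 3.5, Var(R) = 0.083333333
E[P²] = 0.16 + 0.4² = 0.32
E[R²] = 0.083333333 + 3.5² = 12.333333
Var(Z) = 0.32*12.333333 - (0.4*3.5)²
= 3.9466667 - 1.96 = 1.9866667

1.9866667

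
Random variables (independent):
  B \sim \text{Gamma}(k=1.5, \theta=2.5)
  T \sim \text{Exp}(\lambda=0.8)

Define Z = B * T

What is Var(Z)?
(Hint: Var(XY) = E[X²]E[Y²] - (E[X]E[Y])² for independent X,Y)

Var(XY) = E[X²]E[Y²] - (E[X]E[Y])²
E[B] = 3.75, Var(B) = 9.375
E[T] = 1.25, Var(T) = 1.5625
E[B²] = 9.375 + 3.75² = 23.4375
E[T²] = 1.5625 + 1.25² = 3.125
Var(Z) = 23.4375*3.125 - (3.75*1.25)²
= 73.242188 - 21.972656 = 51.269531

51.269531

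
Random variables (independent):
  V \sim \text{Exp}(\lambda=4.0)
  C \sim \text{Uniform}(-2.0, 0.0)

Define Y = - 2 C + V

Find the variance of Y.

For independent RVs: Var(aX + bY) = a²Var(X) + b²Var(Y)
Var(V) = 0.0625
Var(C) = 0.33333333
Var(Y) = 1²*0.0625 + (-2)²*0.33333333
= 1*0.0625 + 4*0.33333333 = 1.3958333

1.3958333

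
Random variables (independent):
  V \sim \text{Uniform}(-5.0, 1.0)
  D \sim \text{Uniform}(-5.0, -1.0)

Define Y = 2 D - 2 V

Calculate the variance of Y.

For independent RVs: Var(aX + bY) = a²Var(X) + b²Var(Y)
Var(V) = 3
Var(D) = 1.3333333
Var(Y) = (-2)²*3 + 2²*1.3333333
= 4*3 + 4*1.3333333 = 17.333333

17.333333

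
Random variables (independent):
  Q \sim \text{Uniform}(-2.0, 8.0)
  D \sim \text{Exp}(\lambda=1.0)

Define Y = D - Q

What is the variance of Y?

For independent RVs: Var(aX + bY) = a²Var(X) + b²Var(Y)
Var(Q) = 8.3333333
Var(D) = 1
Var(Y) = (-1)²*8.3333333 + 1²*1
= 1*8.3333333 + 1*1 = 9.3333333

9.3333333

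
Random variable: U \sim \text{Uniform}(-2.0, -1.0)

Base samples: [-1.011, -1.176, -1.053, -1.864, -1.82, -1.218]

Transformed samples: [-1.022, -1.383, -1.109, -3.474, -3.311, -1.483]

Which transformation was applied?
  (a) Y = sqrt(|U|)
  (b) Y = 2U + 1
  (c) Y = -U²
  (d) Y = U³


Checking option (c) Y = -U²:
  U = -1.011 -> Y = -1.022 ✓
  U = -1.176 -> Y = -1.383 ✓
  U = -1.053 -> Y = -1.109 ✓
All samples match this transformation.

(c) -U²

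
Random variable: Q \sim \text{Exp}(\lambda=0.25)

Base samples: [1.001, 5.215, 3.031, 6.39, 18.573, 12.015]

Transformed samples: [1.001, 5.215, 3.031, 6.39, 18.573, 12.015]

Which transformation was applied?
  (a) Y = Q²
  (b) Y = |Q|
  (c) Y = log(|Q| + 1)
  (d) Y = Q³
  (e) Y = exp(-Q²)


Checking option (b) Y = |Q|:
  Q = 1.001 -> Y = 1.001 ✓
  Q = 5.215 -> Y = 5.215 ✓
  Q = 3.031 -> Y = 3.031 ✓
All samples match this transformation.

(b) |Q|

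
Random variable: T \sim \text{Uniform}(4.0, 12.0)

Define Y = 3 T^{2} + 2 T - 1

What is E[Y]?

E[Y] = 3*E[T²] + 2*E[T] - 1
E[T] = 8
E[T²] = Var(T) + (E[T])² = 5.3333333 + 64 = 69.333333
E[Y] = 3*69.333333 + 2*8 - 1 = 223

223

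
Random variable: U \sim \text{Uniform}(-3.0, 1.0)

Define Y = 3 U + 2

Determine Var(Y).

For Y = aU + b: Var(Y) = a² * Var(U)
Var(U) = (1 + 3)^2/12 = 1.3333333
Var(Y) = 3² * 1.3333333 = 9 * 1.3333333 = 12

12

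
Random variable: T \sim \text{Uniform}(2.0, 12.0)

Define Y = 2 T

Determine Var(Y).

For Y = aT + b: Var(Y) = a² * Var(T)
Var(T) = (12 - 2)^2/12 = 8.3333333
Var(Y) = 2² * 8.3333333 = 4 * 8.3333333 = 33.333333

33.333333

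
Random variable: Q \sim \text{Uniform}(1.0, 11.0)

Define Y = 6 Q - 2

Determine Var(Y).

For Y = aQ + b: Var(Y) = a² * Var(Q)
Var(Q) = (11 - 1)^2/12 = 8.3333333
Var(Y) = 6² * 8.3333333 = 36 * 8.3333333 = 300

300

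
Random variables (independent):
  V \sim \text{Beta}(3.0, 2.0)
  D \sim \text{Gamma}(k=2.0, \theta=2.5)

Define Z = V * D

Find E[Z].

For independent RVs: E[XY] = E[X]*E[Y]
E[V] = 0.6
E[D] = 5
E[Z] = 0.6 * 5 = 3

3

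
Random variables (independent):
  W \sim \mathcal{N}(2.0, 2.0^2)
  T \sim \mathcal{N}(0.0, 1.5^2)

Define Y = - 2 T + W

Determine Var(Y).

For independent RVs: Var(aX + bY) = a²Var(X) + b²Var(Y)
Var(W) = 4
Var(T) = 2.25
Var(Y) = 1²*4 + (-2)²*2.25
= 1*4 + 4*2.25 = 13

13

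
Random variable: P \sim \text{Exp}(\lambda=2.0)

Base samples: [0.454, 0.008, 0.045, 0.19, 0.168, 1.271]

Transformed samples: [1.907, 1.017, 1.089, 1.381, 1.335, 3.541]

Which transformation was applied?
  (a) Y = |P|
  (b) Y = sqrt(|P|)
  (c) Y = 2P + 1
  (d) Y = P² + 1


Checking option (c) Y = 2P + 1:
  P = 0.454 -> Y = 1.907 ✓
  P = 0.008 -> Y = 1.017 ✓
  P = 0.045 -> Y = 1.089 ✓
All samples match this transformation.

(c) 2P + 1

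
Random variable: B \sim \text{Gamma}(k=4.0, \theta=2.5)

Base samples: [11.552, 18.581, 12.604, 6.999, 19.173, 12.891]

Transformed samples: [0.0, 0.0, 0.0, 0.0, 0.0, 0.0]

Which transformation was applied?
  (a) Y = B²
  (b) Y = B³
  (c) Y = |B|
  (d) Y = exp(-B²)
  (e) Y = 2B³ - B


Checking option (d) Y = exp(-B²):
  B = 11.552 -> Y = 0.0 ✓
  B = 18.581 -> Y = 0.0 ✓
  B = 12.604 -> Y = 0.0 ✓
All samples match this transformation.

(d) exp(-B²)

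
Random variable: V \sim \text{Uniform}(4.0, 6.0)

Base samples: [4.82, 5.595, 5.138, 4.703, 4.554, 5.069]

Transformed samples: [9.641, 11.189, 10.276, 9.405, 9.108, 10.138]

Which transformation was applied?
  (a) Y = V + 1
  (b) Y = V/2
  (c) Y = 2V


Checking option (c) Y = 2V:
  V = 4.82 -> Y = 9.641 ✓
  V = 5.595 -> Y = 11.189 ✓
  V = 5.138 -> Y = 10.276 ✓
All samples match this transformation.

(c) 2V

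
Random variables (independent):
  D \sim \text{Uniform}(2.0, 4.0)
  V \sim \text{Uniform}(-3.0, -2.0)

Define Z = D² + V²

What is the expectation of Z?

E[Z] = E[D²] + E[V²]
E[D²] = Var(D) + E[D]² = 0.33333333 + 9 = 9.3333333
E[V²] = Var(V) + E[V]² = 0.083333333 + 6.25 = 6.3333333
E[Z] = 9.3333333 + 6.3333333 = 15.666667

15.666667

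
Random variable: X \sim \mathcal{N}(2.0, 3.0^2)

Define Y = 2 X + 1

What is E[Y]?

For Y = 2X + 1:
E[Y] = 2 * E[X] + 1
E[X] = 2.0 = 2
E[Y] = 2 * 2 + 1 = 5

5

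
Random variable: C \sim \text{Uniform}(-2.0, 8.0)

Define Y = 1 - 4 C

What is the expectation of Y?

For Y = -4C + 1:
E[Y] = -4 * E[C] + 1
E[C] = (-2 + 8)/2 = 3
E[Y] = -4 * 3 + 1 = -11

-11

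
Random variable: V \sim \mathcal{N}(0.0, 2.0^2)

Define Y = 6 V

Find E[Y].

For Y = 6V:
E[Y] = 6 * E[V]
E[V] = 0.0 = 0
E[Y] = 6 * 0 = 0

0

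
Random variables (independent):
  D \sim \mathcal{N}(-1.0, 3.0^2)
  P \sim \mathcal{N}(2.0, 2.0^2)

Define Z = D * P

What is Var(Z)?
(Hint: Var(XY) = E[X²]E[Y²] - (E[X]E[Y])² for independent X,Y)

Var(XY) = E[X²]E[Y²] - (E[X]E[Y])²
E[D] = -1, Var(D) = 9
E[P] = 2, Var(P) = 4
E[D²] = 9 + (-1)² = 10
E[P²] = 4 + 2² = 8
Var(Z) = 10*8 - (-1*2)²
= 80 - 4 = 76

76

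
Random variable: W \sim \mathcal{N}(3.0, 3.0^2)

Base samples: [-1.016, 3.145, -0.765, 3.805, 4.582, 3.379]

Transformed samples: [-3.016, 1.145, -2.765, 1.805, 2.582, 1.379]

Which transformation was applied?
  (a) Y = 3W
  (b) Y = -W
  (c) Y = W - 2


Checking option (c) Y = W - 2:
  W = -1.016 -> Y = -3.016 ✓
  W = 3.145 -> Y = 1.145 ✓
  W = -0.765 -> Y = -2.765 ✓
All samples match this transformation.

(c) W - 2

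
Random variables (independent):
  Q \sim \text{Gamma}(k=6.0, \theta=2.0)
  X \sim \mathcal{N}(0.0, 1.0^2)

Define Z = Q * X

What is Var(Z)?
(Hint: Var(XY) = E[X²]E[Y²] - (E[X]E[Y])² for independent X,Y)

Var(XY) = E[X²]E[Y²] - (E[X]E[Y])²
E[Q] = 12, Var(Q) = 24
E[X] = 0, Var(X) = 1
E[Q²] = 24 + 12² = 168
E[X²] = 1 + 0² = 1
Var(Z) = 168*1 - (12*0)²
= 168 - 0 = 168

168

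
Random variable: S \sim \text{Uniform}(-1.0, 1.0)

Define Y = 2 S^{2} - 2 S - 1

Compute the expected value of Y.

E[Y] = 2*E[S²] - 2*E[S] - 1
E[S] = 0
E[S²] = Var(S) + (E[S])² = 0.33333333 + 0 = 0.33333333
E[Y] = 2*0.33333333 - 2*0 - 1 = -0.33333333

-0.33333333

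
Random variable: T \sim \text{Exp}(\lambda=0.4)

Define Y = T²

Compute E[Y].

Using E[X²] = Var(X) + (E[X])²:
E[T] = 2.5
Var(T) = 1/0.4^2 = 6.25
E[T²] = 6.25 + 2.5² = 6.25 + 6.25 = 12.5

12.5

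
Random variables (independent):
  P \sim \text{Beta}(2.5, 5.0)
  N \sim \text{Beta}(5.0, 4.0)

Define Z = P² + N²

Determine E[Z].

E[Z] = E[P²] + E[N²]
E[P²] = Var(P) + E[P]² = 0.026143791 + 0.11111111 = 0.1372549
E[N²] = Var(N) + E[N]² = 0.024691358 + 0.30864198 = 0.33333333
E[Z] = 0.1372549 + 0.33333333 = 0.47058824

0.47058824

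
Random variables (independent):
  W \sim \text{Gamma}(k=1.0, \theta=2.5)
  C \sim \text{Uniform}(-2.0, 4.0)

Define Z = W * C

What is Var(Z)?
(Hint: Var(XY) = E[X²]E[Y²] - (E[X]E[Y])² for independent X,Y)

Var(XY) = E[X²]E[Y²] - (E[X]E[Y])²
E[W] = 2.5, Var(W) = 6.25
E[C] = 1, Var(C) = 3
E[W²] = 6.25 + 2.5² = 12.5
E[C²] = 3 + 1² = 4
Var(Z) = 12.5*4 - (2.5*1)²
= 50 - 6.25 = 43.75

43.75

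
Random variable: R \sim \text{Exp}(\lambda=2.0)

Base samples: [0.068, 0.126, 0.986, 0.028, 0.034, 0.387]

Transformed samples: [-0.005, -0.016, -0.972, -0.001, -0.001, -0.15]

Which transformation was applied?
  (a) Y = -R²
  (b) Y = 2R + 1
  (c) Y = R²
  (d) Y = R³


Checking option (a) Y = -R²:
  R = 0.068 -> Y = -0.005 ✓
  R = 0.126 -> Y = -0.016 ✓
  R = 0.986 -> Y = -0.972 ✓
All samples match this transformation.

(a) -R²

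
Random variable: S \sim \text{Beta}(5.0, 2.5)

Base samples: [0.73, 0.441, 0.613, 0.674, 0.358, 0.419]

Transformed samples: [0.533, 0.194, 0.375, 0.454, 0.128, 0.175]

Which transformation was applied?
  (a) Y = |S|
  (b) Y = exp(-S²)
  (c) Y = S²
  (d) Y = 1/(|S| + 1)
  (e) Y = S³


Checking option (c) Y = S²:
  S = 0.73 -> Y = 0.533 ✓
  S = 0.441 -> Y = 0.194 ✓
  S = 0.613 -> Y = 0.375 ✓
All samples match this transformation.

(c) S²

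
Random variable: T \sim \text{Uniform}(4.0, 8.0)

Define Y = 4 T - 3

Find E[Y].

For Y = 4T - 3:
E[Y] = 4 * E[T] - 3
E[T] = (4 + 8)/2 = 6
E[Y] = 4 * 6 - 3 = 21

21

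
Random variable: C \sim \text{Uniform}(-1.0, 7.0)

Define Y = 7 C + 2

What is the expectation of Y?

For Y = 7C + 2:
E[Y] = 7 * E[C] + 2
E[C] = (-1 + 7)/2 = 3
E[Y] = 7 * 3 + 2 = 23

23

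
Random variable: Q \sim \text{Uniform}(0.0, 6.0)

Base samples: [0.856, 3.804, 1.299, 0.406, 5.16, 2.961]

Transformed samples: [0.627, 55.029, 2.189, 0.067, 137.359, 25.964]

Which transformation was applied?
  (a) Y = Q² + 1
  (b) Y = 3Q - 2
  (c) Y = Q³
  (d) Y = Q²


Checking option (c) Y = Q³:
  Q = 0.856 -> Y = 0.627 ✓
  Q = 3.804 -> Y = 55.029 ✓
  Q = 1.299 -> Y = 2.189 ✓
All samples match this transformation.

(c) Q³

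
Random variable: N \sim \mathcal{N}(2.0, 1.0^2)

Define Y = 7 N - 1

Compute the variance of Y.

For Y = aN + b: Var(Y) = a² * Var(N)
Var(N) = 1.0^2 = 1
Var(Y) = 7² * 1 = 49 * 1 = 49

49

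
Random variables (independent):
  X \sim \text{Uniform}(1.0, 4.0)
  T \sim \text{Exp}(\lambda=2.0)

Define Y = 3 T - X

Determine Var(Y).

For independent RVs: Var(aX + bY) = a²Var(X) + b²Var(Y)
Var(X) = 0.75
Var(T) = 0.25
Var(Y) = (-1)²*0.75 + 3²*0.25
= 1*0.75 + 9*0.25 = 3

3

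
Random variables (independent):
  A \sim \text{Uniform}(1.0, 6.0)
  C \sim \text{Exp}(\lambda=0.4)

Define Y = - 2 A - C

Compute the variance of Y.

For independent RVs: Var(aX + bY) = a²Var(X) + b²Var(Y)
Var(A) = 2.0833333
Var(C) = 6.25
Var(Y) = (-2)²*2.0833333 + (-1)²*6.25
= 4*2.0833333 + 1*6.25 = 14.583333

14.583333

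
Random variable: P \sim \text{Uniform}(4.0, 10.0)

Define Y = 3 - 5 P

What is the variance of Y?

For Y = aP + b: Var(Y) = a² * Var(P)
Var(P) = (10 - 4)^2/12 = 3
Var(Y) = (-5)² * 3 = 25 * 3 = 75

75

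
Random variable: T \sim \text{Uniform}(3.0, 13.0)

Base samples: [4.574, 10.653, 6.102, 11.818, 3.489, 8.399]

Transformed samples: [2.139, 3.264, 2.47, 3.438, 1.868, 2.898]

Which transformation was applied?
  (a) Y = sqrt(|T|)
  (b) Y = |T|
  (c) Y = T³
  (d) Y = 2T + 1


Checking option (a) Y = sqrt(|T|):
  T = 4.574 -> Y = 2.139 ✓
  T = 10.653 -> Y = 3.264 ✓
  T = 6.102 -> Y = 2.47 ✓
All samples match this transformation.

(a) sqrt(|T|)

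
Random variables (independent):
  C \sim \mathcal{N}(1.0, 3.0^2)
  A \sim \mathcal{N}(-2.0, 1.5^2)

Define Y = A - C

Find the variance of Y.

For independent RVs: Var(aX + bY) = a²Var(X) + b²Var(Y)
Var(C) = 9
Var(A) = 2.25
Var(Y) = (-1)²*9 + 1²*2.25
= 1*9 + 1*2.25 = 11.25

11.25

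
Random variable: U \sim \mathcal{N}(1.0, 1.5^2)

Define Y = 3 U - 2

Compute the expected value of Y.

For Y = 3U - 2:
E[Y] = 3 * E[U] - 2
E[U] = 1.0 = 1
E[Y] = 3 * 1 - 2 = 1

1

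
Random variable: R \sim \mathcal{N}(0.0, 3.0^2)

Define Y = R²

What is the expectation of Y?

Using E[X²] = Var(X) + (E[X])²:
E[R] = 0
Var(R) = 3.0^2 = 9
E[R²] = 9 + 0² = 9 + 0 = 9

9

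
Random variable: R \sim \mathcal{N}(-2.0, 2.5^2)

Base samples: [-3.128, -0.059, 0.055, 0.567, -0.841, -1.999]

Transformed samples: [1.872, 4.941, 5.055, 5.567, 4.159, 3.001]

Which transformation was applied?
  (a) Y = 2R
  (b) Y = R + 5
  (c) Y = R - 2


Checking option (b) Y = R + 5:
  R = -3.128 -> Y = 1.872 ✓
  R = -0.059 -> Y = 4.941 ✓
  R = 0.055 -> Y = 5.055 ✓
All samples match this transformation.

(b) R + 5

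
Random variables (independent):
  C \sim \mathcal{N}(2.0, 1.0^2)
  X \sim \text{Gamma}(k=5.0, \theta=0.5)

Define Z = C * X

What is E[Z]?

For independent RVs: E[XY] = E[X]*E[Y]
E[C] = 2
E[X] = 2.5
E[Z] = 2 * 2.5 = 5

5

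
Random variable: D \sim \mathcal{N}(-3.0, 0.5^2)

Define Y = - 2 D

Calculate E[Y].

For Y = -2D:
E[Y] = -2 * E[D]
E[D] = -3.0 = -3
E[Y] = -2 * (-3) = 6

6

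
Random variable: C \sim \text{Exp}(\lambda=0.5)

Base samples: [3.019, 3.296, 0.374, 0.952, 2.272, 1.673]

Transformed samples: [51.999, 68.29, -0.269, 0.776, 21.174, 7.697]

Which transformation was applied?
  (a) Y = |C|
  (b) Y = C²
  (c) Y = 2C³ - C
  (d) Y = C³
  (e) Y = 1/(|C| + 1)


Checking option (c) Y = 2C³ - C:
  C = 3.019 -> Y = 51.999 ✓
  C = 3.296 -> Y = 68.29 ✓
  C = 0.374 -> Y = -0.269 ✓
All samples match this transformation.

(c) 2C³ - C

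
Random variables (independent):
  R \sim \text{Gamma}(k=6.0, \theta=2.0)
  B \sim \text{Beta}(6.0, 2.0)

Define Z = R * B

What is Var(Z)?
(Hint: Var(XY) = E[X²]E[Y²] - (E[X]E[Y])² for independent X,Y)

Var(XY) = E[X²]E[Y²] - (E[X]E[Y])²
E[R] = 12, Var(R) = 24
E[B] = 0.75, Var(B) = 0.020833333
E[R²] = 24 + 12² = 168
E[B²] = 0.020833333 + 0.75² = 0.58333333
Var(Z) = 168*0.58333333 - (12*0.75)²
= 98 - 81 = 17

17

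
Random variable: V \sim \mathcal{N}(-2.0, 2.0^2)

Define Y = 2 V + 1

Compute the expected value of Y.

For Y = 2V + 1:
E[Y] = 2 * E[V] + 1
E[V] = -2.0 = -2
E[Y] = 2 * (-2) + 1 = -3

-3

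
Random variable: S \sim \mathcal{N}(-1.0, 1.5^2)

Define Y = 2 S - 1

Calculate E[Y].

For Y = 2S - 1:
E[Y] = 2 * E[S] - 1
E[S] = -1.0 = -1
E[Y] = 2 * (-1) - 1 = -3

-3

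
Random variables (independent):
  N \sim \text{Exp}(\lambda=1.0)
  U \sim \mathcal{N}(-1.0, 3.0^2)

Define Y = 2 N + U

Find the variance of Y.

For independent RVs: Var(aX + bY) = a²Var(X) + b²Var(Y)
Var(N) = 1
Var(U) = 9
Var(Y) = 2²*1 + 1²*9
= 4*1 + 1*9 = 13

13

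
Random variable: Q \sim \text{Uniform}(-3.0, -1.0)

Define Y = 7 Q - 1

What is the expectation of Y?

For Y = 7Q - 1:
E[Y] = 7 * E[Q] - 1
E[Q] = (-3 - 1)/2 = -2
E[Y] = 7 * (-2) - 1 = -15

-15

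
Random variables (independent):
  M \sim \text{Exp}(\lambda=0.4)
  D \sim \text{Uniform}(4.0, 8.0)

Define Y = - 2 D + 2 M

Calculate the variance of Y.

For independent RVs: Var(aX + bY) = a²Var(X) + b²Var(Y)
Var(M) = 6.25
Var(D) = 1.3333333
Var(Y) = 2²*6.25 + (-2)²*1.3333333
= 4*6.25 + 4*1.3333333 = 30.333333

30.333333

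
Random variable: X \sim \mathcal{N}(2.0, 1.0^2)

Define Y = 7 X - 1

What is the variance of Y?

For Y = aX + b: Var(Y) = a² * Var(X)
Var(X) = 1.0^2 = 1
Var(Y) = 7² * 1 = 49 * 1 = 49

49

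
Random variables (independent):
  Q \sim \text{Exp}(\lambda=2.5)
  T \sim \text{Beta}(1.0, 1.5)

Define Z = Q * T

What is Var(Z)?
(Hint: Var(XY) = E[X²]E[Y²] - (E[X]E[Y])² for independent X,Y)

Var(XY) = E[X²]E[Y²] - (E[X]E[Y])²
E[Q] = 0.4, Var(Q) = 0.16
E[T] = 0.4, Var(T) = 0.068571429
E[Q²] = 0.16 + 0.4² = 0.32
E[T²] = 0.068571429 + 0.4² = 0.22857143
Var(Z) = 0.32*0.22857143 - (0.4*0.4)²
= 0.073142857 - 0.0256 = 0.047542857

0.047542857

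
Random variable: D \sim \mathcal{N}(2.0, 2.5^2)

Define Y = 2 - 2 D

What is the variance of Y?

For Y = aD + b: Var(Y) = a² * Var(D)
Var(D) = 2.5^2 = 6.25
Var(Y) = (-2)² * 6.25 = 4 * 6.25 = 25

25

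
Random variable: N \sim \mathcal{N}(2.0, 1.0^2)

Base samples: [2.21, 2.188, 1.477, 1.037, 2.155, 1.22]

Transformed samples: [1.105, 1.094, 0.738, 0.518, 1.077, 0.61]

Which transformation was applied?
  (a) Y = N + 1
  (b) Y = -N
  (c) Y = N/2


Checking option (c) Y = N/2:
  N = 2.21 -> Y = 1.105 ✓
  N = 2.188 -> Y = 1.094 ✓
  N = 1.477 -> Y = 0.738 ✓
All samples match this transformation.

(c) N/2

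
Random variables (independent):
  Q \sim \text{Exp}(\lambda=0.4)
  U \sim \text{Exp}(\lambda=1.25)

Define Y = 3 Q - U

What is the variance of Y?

For independent RVs: Var(aX + bY) = a²Var(X) + b²Var(Y)
Var(Q) = 6.25
Var(U) = 0.64
Var(Y) = 3²*6.25 + (-1)²*0.64
= 9*6.25 + 1*0.64 = 56.89

56.89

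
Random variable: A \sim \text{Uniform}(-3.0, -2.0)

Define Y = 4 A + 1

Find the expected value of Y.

For Y = 4A + 1:
E[Y] = 4 * E[A] + 1
E[A] = (-3 - 2)/2 = -2.5
E[Y] = 4 * (-2.5) + 1 = -9

-9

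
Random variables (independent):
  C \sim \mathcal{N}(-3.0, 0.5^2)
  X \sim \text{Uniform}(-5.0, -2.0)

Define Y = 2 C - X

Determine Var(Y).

For independent RVs: Var(aX + bY) = a²Var(X) + b²Var(Y)
Var(C) = 0.25
Var(X) = 0.75
Var(Y) = 2²*0.25 + (-1)²*0.75
= 4*0.25 + 1*0.75 = 1.75

1.75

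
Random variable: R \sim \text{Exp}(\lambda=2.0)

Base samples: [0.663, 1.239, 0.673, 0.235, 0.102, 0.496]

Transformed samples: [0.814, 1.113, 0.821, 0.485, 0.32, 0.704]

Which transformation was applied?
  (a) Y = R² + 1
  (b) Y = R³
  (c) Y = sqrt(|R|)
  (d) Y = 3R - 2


Checking option (c) Y = sqrt(|R|):
  R = 0.663 -> Y = 0.814 ✓
  R = 1.239 -> Y = 1.113 ✓
  R = 0.673 -> Y = 0.821 ✓
All samples match this transformation.

(c) sqrt(|R|)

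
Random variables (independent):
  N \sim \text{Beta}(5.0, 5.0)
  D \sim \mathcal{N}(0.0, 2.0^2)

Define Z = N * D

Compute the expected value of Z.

For independent RVs: E[XY] = E[X]*E[Y]
E[N] = 0.5
E[D] = 0
E[Z] = 0.5 * 0 = 0

0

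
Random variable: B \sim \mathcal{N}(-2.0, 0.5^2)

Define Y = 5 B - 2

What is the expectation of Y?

For Y = 5B - 2:
E[Y] = 5 * E[B] - 2
E[B] = -2.0 = -2
E[Y] = 5 * (-2) - 2 = -12

-12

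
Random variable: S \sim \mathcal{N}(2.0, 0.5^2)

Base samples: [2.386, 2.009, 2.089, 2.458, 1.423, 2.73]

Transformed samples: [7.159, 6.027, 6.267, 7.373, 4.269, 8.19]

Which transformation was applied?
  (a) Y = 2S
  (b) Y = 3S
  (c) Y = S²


Checking option (b) Y = 3S:
  S = 2.386 -> Y = 7.159 ✓
  S = 2.009 -> Y = 6.027 ✓
  S = 2.089 -> Y = 6.267 ✓
All samples match this transformation.

(b) 3S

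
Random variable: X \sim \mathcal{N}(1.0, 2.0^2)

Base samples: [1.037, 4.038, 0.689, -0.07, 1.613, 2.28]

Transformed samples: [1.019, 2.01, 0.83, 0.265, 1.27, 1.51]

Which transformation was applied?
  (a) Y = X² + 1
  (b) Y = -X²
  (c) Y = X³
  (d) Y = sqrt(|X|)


Checking option (d) Y = sqrt(|X|):
  X = 1.037 -> Y = 1.019 ✓
  X = 4.038 -> Y = 2.01 ✓
  X = 0.689 -> Y = 0.83 ✓
All samples match this transformation.

(d) sqrt(|X|)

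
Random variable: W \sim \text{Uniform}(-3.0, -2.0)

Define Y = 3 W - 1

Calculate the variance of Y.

For Y = aW + b: Var(Y) = a² * Var(W)
Var(W) = (-2 + 3)^2/12 = 0.083333333
Var(Y) = 3² * 0.083333333 = 9 * 0.083333333 = 0.75

0.75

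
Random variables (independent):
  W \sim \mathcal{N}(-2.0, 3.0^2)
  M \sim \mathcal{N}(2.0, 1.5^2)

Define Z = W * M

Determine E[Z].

For independent RVs: E[XY] = E[X]*E[Y]
E[W] = -2
E[M] = 2
E[Z] = -2 * 2 = -4

-4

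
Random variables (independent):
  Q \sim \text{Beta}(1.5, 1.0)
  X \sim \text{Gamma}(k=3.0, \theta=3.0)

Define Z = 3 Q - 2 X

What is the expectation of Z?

E[Z] = 3*E[Q] - 2*E[X]
E[Q] = 0.6
E[X] = 9
E[Z] = 3*0.6 - 2*9 = -16.2

-16.2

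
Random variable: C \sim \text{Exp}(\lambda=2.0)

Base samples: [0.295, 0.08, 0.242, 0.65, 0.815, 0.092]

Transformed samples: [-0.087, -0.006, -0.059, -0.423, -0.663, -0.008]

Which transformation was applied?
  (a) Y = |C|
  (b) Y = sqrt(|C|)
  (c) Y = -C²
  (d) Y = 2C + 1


Checking option (c) Y = -C²:
  C = 0.295 -> Y = -0.087 ✓
  C = 0.08 -> Y = -0.006 ✓
  C = 0.242 -> Y = -0.059 ✓
All samples match this transformation.

(c) -C²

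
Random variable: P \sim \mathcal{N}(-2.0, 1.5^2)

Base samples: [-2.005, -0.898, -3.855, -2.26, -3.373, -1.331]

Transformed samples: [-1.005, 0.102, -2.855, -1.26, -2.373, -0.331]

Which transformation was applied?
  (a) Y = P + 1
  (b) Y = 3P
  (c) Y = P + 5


Checking option (a) Y = P + 1:
  P = -2.005 -> Y = -1.005 ✓
  P = -0.898 -> Y = 0.102 ✓
  P = -3.855 -> Y = -2.855 ✓
All samples match this transformation.

(a) P + 1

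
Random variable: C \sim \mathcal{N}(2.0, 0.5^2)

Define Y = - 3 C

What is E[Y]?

For Y = -3C:
E[Y] = -3 * E[C]
E[C] = 2.0 = 2
E[Y] = -3 * 2 = -6

-6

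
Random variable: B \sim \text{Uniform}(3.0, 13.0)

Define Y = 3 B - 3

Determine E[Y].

For Y = 3B - 3:
E[Y] = 3 * E[B] - 3
E[B] = (3 + 13)/2 = 8
E[Y] = 3 * 8 - 3 = 21

21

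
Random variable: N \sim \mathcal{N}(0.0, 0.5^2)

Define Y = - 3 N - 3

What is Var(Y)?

For Y = aN + b: Var(Y) = a² * Var(N)
Var(N) = 0.5^2 = 0.25
Var(Y) = (-3)² * 0.25 = 9 * 0.25 = 2.25

2.25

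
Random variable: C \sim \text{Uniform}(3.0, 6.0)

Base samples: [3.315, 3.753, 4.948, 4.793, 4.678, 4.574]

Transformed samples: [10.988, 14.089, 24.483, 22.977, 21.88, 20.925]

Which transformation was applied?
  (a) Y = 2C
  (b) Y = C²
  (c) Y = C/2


Checking option (b) Y = C²:
  C = 3.315 -> Y = 10.988 ✓
  C = 3.753 -> Y = 14.089 ✓
  C = 4.948 -> Y = 24.483 ✓
All samples match this transformation.

(b) C²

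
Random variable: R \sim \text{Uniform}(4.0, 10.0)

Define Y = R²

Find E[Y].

Using E[X²] = Var(X) + (E[X])²:
E[R] = 7
Var(R) = (10 - 4)^2/12 = 3
E[R²] = 3 + 7² = 3 + 49 = 52

52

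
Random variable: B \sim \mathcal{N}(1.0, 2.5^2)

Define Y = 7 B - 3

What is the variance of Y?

For Y = aB + b: Var(Y) = a² * Var(B)
Var(B) = 2.5^2 = 6.25
Var(Y) = 7² * 6.25 = 49 * 6.25 = 306.25

306.25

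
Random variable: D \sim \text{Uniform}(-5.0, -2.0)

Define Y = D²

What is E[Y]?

Using E[X²] = Var(X) + (E[X])²:
E[D] = -3.5
Var(D) = (-2 + 5)^2/12 = 0.75
E[D²] = 0.75 + (-3.5)² = 0.75 + 12.25 = 13

13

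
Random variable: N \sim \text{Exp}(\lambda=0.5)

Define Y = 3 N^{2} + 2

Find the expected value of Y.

E[Y] = 3*E[N²] + 2
E[N] = 2
E[N²] = Var(N) + (E[N])² = 4 + 4 = 8
E[Y] = 3*8 + 2 = 26

26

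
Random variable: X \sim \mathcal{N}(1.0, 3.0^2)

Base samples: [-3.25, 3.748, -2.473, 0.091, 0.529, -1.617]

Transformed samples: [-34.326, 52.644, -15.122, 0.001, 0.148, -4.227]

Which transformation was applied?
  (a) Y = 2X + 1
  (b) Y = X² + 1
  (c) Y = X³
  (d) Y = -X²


Checking option (c) Y = X³:
  X = -3.25 -> Y = -34.326 ✓
  X = 3.748 -> Y = 52.644 ✓
  X = -2.473 -> Y = -15.122 ✓
All samples match this transformation.

(c) X³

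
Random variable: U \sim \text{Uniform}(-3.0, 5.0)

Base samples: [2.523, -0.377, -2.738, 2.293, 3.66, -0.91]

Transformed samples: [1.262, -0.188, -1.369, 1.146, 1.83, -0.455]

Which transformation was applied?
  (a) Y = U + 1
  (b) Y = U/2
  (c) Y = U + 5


Checking option (b) Y = U/2:
  U = 2.523 -> Y = 1.262 ✓
  U = -0.377 -> Y = -0.188 ✓
  U = -2.738 -> Y = -1.369 ✓
All samples match this transformation.

(b) U/2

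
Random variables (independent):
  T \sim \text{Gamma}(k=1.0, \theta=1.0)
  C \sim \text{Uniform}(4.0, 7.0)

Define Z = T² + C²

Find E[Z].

E[Z] = E[T²] + E[C²]
E[T²] = Var(T) + E[T]² = 1 + 1 = 2
E[C²] = Var(C) + E[C]² = 0.75 + 30.25 = 31
E[Z] = 2 + 31 = 33

33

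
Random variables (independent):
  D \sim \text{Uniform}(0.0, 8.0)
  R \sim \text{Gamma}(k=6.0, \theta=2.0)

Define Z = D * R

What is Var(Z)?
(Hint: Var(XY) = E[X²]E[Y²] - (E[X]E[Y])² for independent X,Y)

Var(XY) = E[X²]E[Y²] - (E[X]E[Y])²
E[D] = 4, Var(D) = 5.3333333
E[R] = 12, Var(R) = 24
E[D²] = 5.3333333 + 4² = 21.333333
E[R²] = 24 + 12² = 168
Var(Z) = 21.333333*168 - (4*12)²
= 3584 - 2304 = 1280

1280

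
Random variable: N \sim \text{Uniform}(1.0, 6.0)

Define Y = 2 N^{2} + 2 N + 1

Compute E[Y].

E[Y] = 2*E[N²] + 2*E[N] + 1
E[N] = 3.5
E[N²] = Var(N) + (E[N])² = 2.0833333 + 12.25 = 14.333333
E[Y] = 2*14.333333 + 2*3.5 + 1 = 36.666667

36.666667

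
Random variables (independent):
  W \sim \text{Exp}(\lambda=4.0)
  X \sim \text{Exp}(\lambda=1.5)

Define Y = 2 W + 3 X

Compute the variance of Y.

For independent RVs: Var(aX + bY) = a²Var(X) + b²Var(Y)
Var(W) = 0.0625
Var(X) = 0.44444444
Var(Y) = 2²*0.0625 + 3²*0.44444444
= 4*0.0625 + 9*0.44444444 = 4.25

4.25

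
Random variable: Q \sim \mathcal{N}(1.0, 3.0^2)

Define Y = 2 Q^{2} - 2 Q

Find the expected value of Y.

E[Y] = 2*E[Q²] - 2*E[Q]
E[Q] = 1
E[Q²] = Var(Q) + (E[Q])² = 9 + 1 = 10
E[Y] = 2*10 - 2*1 = 18

18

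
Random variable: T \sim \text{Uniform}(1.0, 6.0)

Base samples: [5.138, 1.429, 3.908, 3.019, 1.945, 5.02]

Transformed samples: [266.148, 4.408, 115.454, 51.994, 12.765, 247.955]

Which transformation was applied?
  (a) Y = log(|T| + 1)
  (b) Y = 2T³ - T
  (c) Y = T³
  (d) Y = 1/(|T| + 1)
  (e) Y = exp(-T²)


Checking option (b) Y = 2T³ - T:
  T = 5.138 -> Y = 266.148 ✓
  T = 1.429 -> Y = 4.408 ✓
  T = 3.908 -> Y = 115.454 ✓
All samples match this transformation.

(b) 2T³ - T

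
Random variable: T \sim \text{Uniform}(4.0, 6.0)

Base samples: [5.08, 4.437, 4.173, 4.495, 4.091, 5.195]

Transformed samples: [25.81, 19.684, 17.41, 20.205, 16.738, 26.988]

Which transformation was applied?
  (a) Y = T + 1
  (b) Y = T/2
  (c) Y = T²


Checking option (c) Y = T²:
  T = 5.08 -> Y = 25.81 ✓
  T = 4.437 -> Y = 19.684 ✓
  T = 4.173 -> Y = 17.41 ✓
All samples match this transformation.

(c) T²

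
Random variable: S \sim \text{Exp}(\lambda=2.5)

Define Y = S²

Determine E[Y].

Using E[X²] = Var(X) + (E[X])²:
E[S] = 0.4
Var(S) = 1/2.5^2 = 0.16
E[S²] = 0.16 + 0.4² = 0.16 + 0.16 = 0.32

0.32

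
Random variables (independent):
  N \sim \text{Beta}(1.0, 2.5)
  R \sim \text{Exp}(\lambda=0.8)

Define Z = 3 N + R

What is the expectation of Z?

E[Z] = 3*E[N] + 1*E[R]
E[N] = 0.28571429
E[R] = 1.25
E[Z] = 3*0.28571429 + 1*1.25 = 2.1071429

2.1071429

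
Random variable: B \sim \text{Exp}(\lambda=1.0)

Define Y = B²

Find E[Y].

Using E[X²] = Var(X) + (E[X])²:
E[B] = 1
Var(B) = 1/1.0^2 = 1
E[B²] = 1 + 1² = 1 + 1 = 2

2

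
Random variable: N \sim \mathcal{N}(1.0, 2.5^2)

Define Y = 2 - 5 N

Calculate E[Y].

For Y = -5N + 2:
E[Y] = -5 * E[N] + 2
E[N] = 1.0 = 1
E[Y] = -5 * 1 + 2 = -3

-3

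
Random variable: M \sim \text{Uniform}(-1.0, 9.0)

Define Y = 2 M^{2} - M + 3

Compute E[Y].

E[Y] = 2*E[M²] - 1*E[M] + 3
E[M] = 4
E[M²] = Var(M) + (E[M])² = 8.3333333 + 16 = 24.333333
E[Y] = 2*24.333333 - 1*4 + 3 = 47.666667

47.666667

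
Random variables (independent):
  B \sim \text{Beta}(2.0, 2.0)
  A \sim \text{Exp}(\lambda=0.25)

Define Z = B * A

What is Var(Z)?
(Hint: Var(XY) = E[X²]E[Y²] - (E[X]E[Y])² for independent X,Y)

Var(XY) = E[X²]E[Y²] - (E[X]E[Y])²
E[B] = 0.5, Var(B) = 0.05
E[A] = 4, Var(A) = 16
E[B²] = 0.05 + 0.5² = 0.3
E[A²] = 16 + 4² = 32
Var(Z) = 0.3*32 - (0.5*4)²
= 9.6 - 4 = 5.6

5.6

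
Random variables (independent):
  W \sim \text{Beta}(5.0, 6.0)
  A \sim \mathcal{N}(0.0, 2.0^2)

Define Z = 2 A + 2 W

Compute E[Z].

E[Z] = 2*E[W] + 2*E[A]
E[W] = 0.45454545
E[A] = 0
E[Z] = 2*0.45454545 + 2*0 = 0.90909091

0.90909091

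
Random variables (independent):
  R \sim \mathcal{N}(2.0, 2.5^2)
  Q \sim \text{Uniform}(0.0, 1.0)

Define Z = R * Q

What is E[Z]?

For independent RVs: E[XY] = E[X]*E[Y]
E[R] = 2
E[Q] = 0.5
E[Z] = 2 * 0.5 = 1

1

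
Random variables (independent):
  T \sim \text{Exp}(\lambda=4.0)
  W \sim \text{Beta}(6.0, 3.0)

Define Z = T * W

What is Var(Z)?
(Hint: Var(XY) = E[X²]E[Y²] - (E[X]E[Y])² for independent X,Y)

Var(XY) = E[X²]E[Y²] - (E[X]E[Y])²
E[T] = 0.25, Var(T) = 0.0625
E[W] = 0.66666667, Var(W) = 0.022222222
E[T²] = 0.0625 + 0.25² = 0.125
E[W²] = 0.022222222 + 0.66666667² = 0.46666667
Var(Z) = 0.125*0.46666667 - (0.25*0.66666667)²
= 0.058333333 - 0.027777778 = 0.030555556

0.030555556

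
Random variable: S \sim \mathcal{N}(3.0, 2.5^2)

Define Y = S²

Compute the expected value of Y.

Using E[X²] = Var(X) + (E[X])²:
E[S] = 3
Var(S) = 2.5^2 = 6.25
E[S²] = 6.25 + 3² = 6.25 + 9 = 15.25

15.25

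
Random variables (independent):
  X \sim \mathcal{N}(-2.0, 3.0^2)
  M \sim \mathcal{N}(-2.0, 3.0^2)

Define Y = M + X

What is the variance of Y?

For independent RVs: Var(aX + bY) = a²Var(X) + b²Var(Y)
Var(X) = 9
Var(M) = 9
Var(Y) = 1²*9 + 1²*9
= 1*9 + 1*9 = 18

18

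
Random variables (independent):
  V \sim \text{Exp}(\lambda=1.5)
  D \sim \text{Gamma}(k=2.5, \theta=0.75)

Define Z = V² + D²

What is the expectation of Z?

E[Z] = E[V²] + E[D²]
E[V²] = Var(V) + E[V]² = 0.44444444 + 0.44444444 = 0.88888889
E[D²] = Var(D) + E[D]² = 1.40625 + 3.515625 = 4.921875
E[Z] = 0.88888889 + 4.921875 = 5.8107639

5.8107639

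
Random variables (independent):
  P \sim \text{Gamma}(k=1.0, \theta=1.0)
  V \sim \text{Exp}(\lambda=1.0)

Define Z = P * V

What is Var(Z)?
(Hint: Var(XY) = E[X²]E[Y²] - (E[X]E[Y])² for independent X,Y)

Var(XY) = E[X²]E[Y²] - (E[X]E[Y])²
E[P] = 1, Var(P) = 1
E[V] = 1, Var(V) = 1
E[P²] = 1 + 1² = 2
E[V²] = 1 + 1² = 2
Var(Z) = 2*2 - (1*1)²
= 4 - 1 = 3

3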